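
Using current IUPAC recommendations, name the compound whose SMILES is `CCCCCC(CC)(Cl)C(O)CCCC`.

The longest carbon chain that includes the –OH group has 11 carbons, so the parent hydride is undecane.
An alcohol (–OH) is the principal characteristic group, giving the suffix -ol.
Choose the numbering such that numbering from this end puts the hydroxyl group at C-5 rather than C-7.
This places the hydroxyl at C-5; a chloro group at C-6; an ethyl group at C-6.
Substituent prefixes are cited in alphabetical order (multiplying prefixes like di-/tri- are ignored for ordering).
The name is 6-chloro-6-ethylundecan-5-ol.

6-chloro-6-ethylundecan-5-ol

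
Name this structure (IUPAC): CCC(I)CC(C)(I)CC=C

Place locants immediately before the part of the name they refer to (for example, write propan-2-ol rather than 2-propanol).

The longest chain bearing the multiple bond is 8 carbons long (octane).
There is one C=C double bond, indicated by the ending -ene.
Number the chain so that numbering from this end puts the double bond at C-1 rather than C-7.
That gives the double bond between C-1 and C-2; iodo groups at C-4 and C-6; a methyl group at C-4.
Prefixes are listed alphabetically: iodo, methyl.
Assembling the pieces gives 4,6-diiodo-4-methyloct-1-ene.

4,6-diiodo-4-methyloct-1-ene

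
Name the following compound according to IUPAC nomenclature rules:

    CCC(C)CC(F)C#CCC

5-fluoro-7-methylnon-3-yne

Counting along the main chain through the multiple bond gives 9 carbons: the parent is nonane.
A C≡C triple bond in the chain gives the infix -yne-.
The numbering direction is chosen so that numbering from this end puts the triple bond at C-3 rather than C-6.
This places the triple bond between C-3 and C-4; a fluoro group at C-5; a methyl group at C-7.
Prefixes are listed alphabetically: fluoro, methyl.
Putting it together: 5-fluoro-7-methylnon-3-yne.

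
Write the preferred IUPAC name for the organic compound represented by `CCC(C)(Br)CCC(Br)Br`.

The parent chain contains 6 carbons (hexane).
The numbering direction is chosen so that the substituent locant set {1,1,4,4} is lower than {3,3,6,6} at the first point of difference.
This places bromo groups at C-1 (×2) and C-4; a methyl group at C-4.
The substituents are ordered alphabetically, ignoring any di-/tri- multipliers.
Assembling the pieces gives 1,1,4-tribromo-4-methylhexane.

1,1,4-tribromo-4-methylhexane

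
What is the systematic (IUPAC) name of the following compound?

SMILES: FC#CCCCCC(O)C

Counting along the main chain through the –OH group and the multiple bond gives 8 carbons: the parent is octane.
The highest-priority functional group is an alcohol (–OH), so the name ends in -ol.
A C≡C triple bond in the chain gives the infix -yne-.
Choose the numbering such that numbering from this end puts the hydroxyl group at C-2 rather than C-7.
That gives the hydroxyl at C-2; the triple bond between C-7 and C-8; a fluoro group at C-8.
The name is 8-fluorooct-7-yn-2-ol.

8-fluorooct-7-yn-2-ol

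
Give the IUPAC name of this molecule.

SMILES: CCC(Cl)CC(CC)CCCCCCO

9-chloro-7-ethylundecan-1-ol

The longest carbon chain that includes the –OH group has 11 carbons, so the parent hydride is undecane.
An alcohol (–OH) is the principal characteristic group, giving the suffix -ol.
Choose the numbering such that numbering from this end puts the hydroxyl group at C-1 rather than C-11.
With this numbering: the hydroxyl at C-1; a chloro group at C-9; an ethyl group at C-7.
Substituent prefixes are cited in alphabetical order (multiplying prefixes like di-/tri- are ignored for ordering).
Assembling the pieces gives 9-chloro-7-ethylundecan-1-ol.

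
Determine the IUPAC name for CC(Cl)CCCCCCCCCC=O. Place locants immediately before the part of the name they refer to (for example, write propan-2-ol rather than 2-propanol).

11-chlorododecanal

Counting along the main chain through the –CHO group gives 12 carbons: the parent is dodecane.
The principal characteristic group is an aldehyde (terminal –CHO), named with the suffix -al.
Choose the numbering such that the aldehyde carbon is C-1 by definition.
This places a chloro group at C-11.
Putting it together: 11-chlorododecanal.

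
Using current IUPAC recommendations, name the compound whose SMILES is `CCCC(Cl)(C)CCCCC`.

4-chloro-4-methylnonane

The parent chain contains 9 carbons (nonane).
The numbering direction is chosen so that the substituent locant set {4,4} is lower than {6,6} at the first point of difference.
With this numbering: a chloro group at C-4; a methyl group at C-4.
The substituents are ordered alphabetically, ignoring any di-/tri- multipliers.
Assembling the pieces gives 4-chloro-4-methylnonane.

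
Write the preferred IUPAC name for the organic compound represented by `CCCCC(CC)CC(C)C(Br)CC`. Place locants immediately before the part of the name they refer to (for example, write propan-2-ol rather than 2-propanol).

The parent chain contains 10 carbons (decane).
Choose the numbering such that the substituent locant set {3,4,6} is lower than {5,7,8} at the first point of difference.
That gives a bromo group at C-3; an ethyl group at C-6; a methyl group at C-4.
Prefixes are listed alphabetically: bromo, ethyl, methyl.
Putting it together: 3-bromo-6-ethyl-4-methyldecane.

3-bromo-6-ethyl-4-methyldecane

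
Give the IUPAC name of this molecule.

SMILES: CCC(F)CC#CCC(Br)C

2-bromo-7-fluoronon-4-yne

The longest chain bearing the multiple bond is 9 carbons long (nonane).
The chain contains a C≡C triple bond, so the unsaturation ending is -yne.
The numbering direction is chosen so that numbering from this end puts the triple bond at C-4 rather than C-5.
That gives the triple bond between C-4 and C-5; a bromo group at C-2; a fluoro group at C-7.
The substituents are ordered alphabetically, ignoring any di-/tri- multipliers.
Putting it together: 2-bromo-7-fluoronon-4-yne.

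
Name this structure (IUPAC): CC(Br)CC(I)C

2-bromo-4-iodopentane

The longest continuous carbon chain has 5 atoms, so the parent hydride is pentane.
Number the chain so that the locant sets are identical either way, so the alphabetically earlier bromo substituent takes the lower locant (2 rather than 4).
This places a bromo group at C-2; an iodo group at C-4.
Prefixes are listed alphabetically: bromo, iodo.
Putting it together: 2-bromo-4-iodopentane.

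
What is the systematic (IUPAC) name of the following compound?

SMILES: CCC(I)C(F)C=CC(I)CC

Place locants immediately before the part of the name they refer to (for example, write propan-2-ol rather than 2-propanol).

The longest carbon chain that includes the multiple bond has 9 carbons, so the parent hydride is nonane.
There is one C=C double bond, indicated by the ending -ene.
The numbering direction is chosen so that numbering from this end puts the double bond at C-4 rather than C-5.
This places the double bond between C-4 and C-5; a fluoro group at C-6; iodo groups at C-3 and C-7.
Prefixes are listed alphabetically: fluoro, iodo.
Putting it together: 6-fluoro-3,7-diiodonon-4-ene.

6-fluoro-3,7-diiodonon-4-ene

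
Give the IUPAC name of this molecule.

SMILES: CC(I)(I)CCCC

The parent chain contains 6 carbons (hexane).
The numbering direction is chosen so that the substituent locant set {2,2} is lower than {5,5} at the first point of difference.
With this numbering: two iodo groups at C-2.
Putting it together: 2,2-diiodohexane.

2,2-diiodohexane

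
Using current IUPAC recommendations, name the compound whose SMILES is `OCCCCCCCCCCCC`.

dodecan-1-ol

The longest chain bearing the –OH group is 12 carbons long (dodecane).
The principal characteristic group is an alcohol (–OH), named with the suffix -ol.
Choose the numbering such that numbering from this end puts the hydroxyl group at C-1 rather than C-12.
That gives the hydroxyl at C-1.
The name is dodecan-1-ol.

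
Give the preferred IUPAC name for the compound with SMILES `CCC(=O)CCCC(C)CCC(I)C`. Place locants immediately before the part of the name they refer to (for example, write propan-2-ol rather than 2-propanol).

10-iodo-7-methylundecan-3-one

The longest chain bearing the carbonyl is 11 carbons long (undecane).
The highest-priority functional group is a ketone (C=O on an internal carbon), so the name ends in -one.
Choose the numbering such that numbering from this end puts the carbonyl group at C-3 rather than C-9.
This places the carbonyl at C-3; an iodo group at C-10; a methyl group at C-7.
The substituents are ordered alphabetically, ignoring any di-/tri- multipliers.
Putting it together: 10-iodo-7-methylundecan-3-one.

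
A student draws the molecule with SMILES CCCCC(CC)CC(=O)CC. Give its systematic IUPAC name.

Counting along the main chain through the carbonyl gives 9 carbons: the parent is nonane.
The principal characteristic group is a ketone (C=O on an internal carbon), named with the suffix -one.
Choose the numbering such that numbering from this end puts the carbonyl group at C-3 rather than C-7.
With this numbering: the carbonyl at C-3; an ethyl group at C-5.
Assembling the pieces gives 5-ethylnonan-3-one.

5-ethylnonan-3-one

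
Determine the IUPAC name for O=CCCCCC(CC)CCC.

The longest chain bearing the –CHO group is 9 carbons long (nonane).
An aldehyde (terminal –CHO) is the principal characteristic group, giving the suffix -al.
Choose the numbering such that the aldehyde carbon is C-1 by definition.
This places an ethyl group at C-6.
The name is 6-ethylnonanal.

6-ethylnonanal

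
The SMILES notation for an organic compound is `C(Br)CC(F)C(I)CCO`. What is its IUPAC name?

Counting along the main chain through the –OH group gives 6 carbons: the parent is hexane.
The highest-priority functional group is an alcohol (–OH), so the name ends in -ol.
The numbering direction is chosen so that numbering from this end puts the hydroxyl group at C-1 rather than C-6.
This places the hydroxyl at C-1; a bromo group at C-6; a fluoro group at C-4; an iodo group at C-3.
Prefixes are listed alphabetically: bromo, fluoro, iodo.
Putting it together: 6-bromo-4-fluoro-3-iodohexan-1-ol.

6-bromo-4-fluoro-3-iodohexan-1-ol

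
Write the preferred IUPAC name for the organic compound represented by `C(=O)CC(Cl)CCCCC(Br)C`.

8-bromo-3-chlorononanal

The longest chain bearing the –CHO group is 9 carbons long (nonane).
An aldehyde (terminal –CHO) is the principal characteristic group, giving the suffix -al.
The numbering direction is chosen so that the aldehyde carbon is C-1 by definition.
That gives a bromo group at C-8; a chloro group at C-3.
The substituents are ordered alphabetically, ignoring any di-/tri- multipliers.
Assembling the pieces gives 8-bromo-3-chlorononanal.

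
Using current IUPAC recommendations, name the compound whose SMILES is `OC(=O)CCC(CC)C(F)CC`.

The longest chain bearing the –COOH group is 7 carbons long (heptane).
The highest-priority functional group is a carboxylic acid (terminal –COOH), so the name ends in -oic acid.
The numbering direction is chosen so that the carboxylic acid carbon is C-1 by definition.
With this numbering: an ethyl group at C-4; a fluoro group at C-5.
Prefixes are listed alphabetically: ethyl, fluoro.
The name is 4-ethyl-5-fluoroheptanoic acid.

4-ethyl-5-fluoroheptanoic acid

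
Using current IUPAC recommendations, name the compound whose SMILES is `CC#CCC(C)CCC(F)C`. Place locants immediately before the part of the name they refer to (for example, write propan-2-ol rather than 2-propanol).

The longest chain bearing the multiple bond is 9 carbons long (nonane).
There is one C≡C triple bond, indicated by the ending -yne.
Choose the numbering such that numbering from this end puts the triple bond at C-2 rather than C-7.
With this numbering: the triple bond between C-2 and C-3; a fluoro group at C-8; a methyl group at C-5.
The substituents are ordered alphabetically, ignoring any di-/tri- multipliers.
Putting it together: 8-fluoro-5-methylnon-2-yne.

8-fluoro-5-methylnon-2-yne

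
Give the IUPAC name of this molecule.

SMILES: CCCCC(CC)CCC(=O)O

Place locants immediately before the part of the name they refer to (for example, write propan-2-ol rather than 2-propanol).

4-ethyloctanoic acid

The longest chain bearing the –COOH group is 8 carbons long (octane).
The principal characteristic group is a carboxylic acid (terminal –COOH), named with the suffix -oic acid.
The numbering direction is chosen so that the carboxylic acid carbon is C-1 by definition.
With this numbering: an ethyl group at C-4.
The name is 4-ethyloctanoic acid.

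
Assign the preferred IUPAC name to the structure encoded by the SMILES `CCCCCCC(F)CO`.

2-fluorooctan-1-ol

The longest chain bearing the –OH group is 8 carbons long (octane).
The highest-priority functional group is an alcohol (–OH), so the name ends in -ol.
The numbering direction is chosen so that numbering from this end puts the hydroxyl group at C-1 rather than C-8.
This places the hydroxyl at C-1; a fluoro group at C-2.
Assembling the pieces gives 2-fluorooctan-1-ol.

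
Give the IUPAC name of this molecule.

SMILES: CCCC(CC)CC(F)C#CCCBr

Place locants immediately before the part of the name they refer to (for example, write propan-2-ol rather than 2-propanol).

1-bromo-7-ethyl-5-fluorodec-3-yne

The longest carbon chain that includes the multiple bond has 10 carbons, so the parent hydride is decane.
The chain contains a C≡C triple bond, so the unsaturation ending is -yne.
Choose the numbering such that numbering from this end puts the triple bond at C-3 rather than C-7.
That gives the triple bond between C-3 and C-4; a bromo group at C-1; an ethyl group at C-7; a fluoro group at C-5.
Substituent prefixes are cited in alphabetical order (multiplying prefixes like di-/tri- are ignored for ordering).
The name is 1-bromo-7-ethyl-5-fluorodec-3-yne.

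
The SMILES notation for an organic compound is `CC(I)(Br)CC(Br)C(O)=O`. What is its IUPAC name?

Counting along the main chain through the –COOH group gives 5 carbons: the parent is pentane.
The principal characteristic group is a carboxylic acid (terminal –COOH), named with the suffix -oic acid.
Number the chain so that the carboxylic acid carbon is C-1 by definition.
This places bromo groups at C-2 and C-4; an iodo group at C-4.
Substituent prefixes are cited in alphabetical order (multiplying prefixes like di-/tri- are ignored for ordering).
Assembling the pieces gives 2,4-dibromo-4-iodopentanoic acid.

2,4-dibromo-4-iodopentanoic acid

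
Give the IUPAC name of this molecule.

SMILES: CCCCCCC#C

oct-1-yne

Counting along the main chain through the multiple bond gives 8 carbons: the parent is octane.
The chain contains a C≡C triple bond, so the unsaturation ending is -yne.
The numbering direction is chosen so that numbering from this end puts the triple bond at C-1 rather than C-7.
With this numbering: the triple bond between C-1 and C-2.
The name is oct-1-yne.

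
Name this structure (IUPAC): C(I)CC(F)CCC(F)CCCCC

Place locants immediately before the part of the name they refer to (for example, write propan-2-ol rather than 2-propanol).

3,6-difluoro-1-iodoundecane

The parent chain contains 11 carbons (undecane).
Number the chain so that the substituent locant set {1,3,6} is lower than {6,9,11} at the first point of difference.
This places fluoro groups at C-3 and C-6; an iodo group at C-1.
Prefixes are listed alphabetically: fluoro, iodo.
Putting it together: 3,6-difluoro-1-iodoundecane.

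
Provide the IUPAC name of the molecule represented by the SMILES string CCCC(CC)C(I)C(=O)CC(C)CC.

Counting along the main chain through the carbonyl gives 10 carbons: the parent is decane.
The highest-priority functional group is a ketone (C=O on an internal carbon), so the name ends in -one.
The numbering direction is chosen so that numbering from this end puts the carbonyl group at C-5 rather than C-6.
With this numbering: the carbonyl at C-5; an ethyl group at C-7; an iodo group at C-6; a methyl group at C-3.
The substituents are ordered alphabetically, ignoring any di-/tri- multipliers.
Assembling the pieces gives 7-ethyl-6-iodo-3-methyldecan-5-one.

7-ethyl-6-iodo-3-methyldecan-5-one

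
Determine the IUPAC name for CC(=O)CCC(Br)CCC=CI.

The longest chain bearing the carbonyl and the multiple bond is 9 carbons long (nonane).
The highest-priority functional group is a ketone (C=O on an internal carbon), so the name ends in -one.
There is one C=C double bond, indicated by the ending -ene.
Number the chain so that numbering from this end puts the carbonyl group at C-2 rather than C-8.
This places the carbonyl at C-2; the double bond between C-8 and C-9; a bromo group at C-5; an iodo group at C-9.
Prefixes are listed alphabetically: bromo, iodo.
Putting it together: 5-bromo-9-iodonon-8-en-2-one.

5-bromo-9-iodonon-8-en-2-one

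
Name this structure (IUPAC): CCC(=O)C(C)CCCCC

4-methylnonan-3-one

Counting along the main chain through the carbonyl gives 9 carbons: the parent is nonane.
The principal characteristic group is a ketone (C=O on an internal carbon), named with the suffix -one.
The numbering direction is chosen so that numbering from this end puts the carbonyl group at C-3 rather than C-7.
With this numbering: the carbonyl at C-3; a methyl group at C-4.
Putting it together: 4-methylnonan-3-one.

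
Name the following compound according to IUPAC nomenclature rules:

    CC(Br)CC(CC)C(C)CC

2-bromo-4-ethyl-5-methylheptane

The longest continuous carbon chain has 7 atoms, so the parent hydride is heptane.
Choose the numbering such that the substituent locant set {2,4,5} is lower than {3,4,6} at the first point of difference.
This places a bromo group at C-2; an ethyl group at C-4; a methyl group at C-5.
The substituents are ordered alphabetically, ignoring any di-/tri- multipliers.
Assembling the pieces gives 2-bromo-4-ethyl-5-methylheptane.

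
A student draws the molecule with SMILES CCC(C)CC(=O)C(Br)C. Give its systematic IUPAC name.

Counting along the main chain through the carbonyl gives 7 carbons: the parent is heptane.
A ketone (C=O on an internal carbon) is the principal characteristic group, giving the suffix -one.
The numbering direction is chosen so that numbering from this end puts the carbonyl group at C-3 rather than C-5.
With this numbering: the carbonyl at C-3; a bromo group at C-2; a methyl group at C-5.
The substituents are ordered alphabetically, ignoring any di-/tri- multipliers.
Assembling the pieces gives 2-bromo-5-methylheptan-3-one.

2-bromo-5-methylheptan-3-one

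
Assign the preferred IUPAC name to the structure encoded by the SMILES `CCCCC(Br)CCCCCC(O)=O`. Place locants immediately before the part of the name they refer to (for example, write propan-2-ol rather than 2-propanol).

The longest carbon chain that includes the –COOH group has 11 carbons, so the parent hydride is undecane.
The highest-priority functional group is a carboxylic acid (terminal –COOH), so the name ends in -oic acid.
The numbering direction is chosen so that the carboxylic acid carbon is C-1 by definition.
With this numbering: a bromo group at C-7.
Assembling the pieces gives 7-bromoundecanoic acid.

7-bromoundecanoic acid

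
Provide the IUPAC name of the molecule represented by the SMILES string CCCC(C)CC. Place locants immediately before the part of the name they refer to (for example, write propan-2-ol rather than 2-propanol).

The longest carbon chain is 6 atoms: the parent is hexane.
Choose the numbering such that the substituent locant set {3} is lower than {4} at the first point of difference.
This places a methyl group at C-3.
The name is 3-methylhexane.

3-methylhexane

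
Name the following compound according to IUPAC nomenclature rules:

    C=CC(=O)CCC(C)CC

The longest carbon chain that includes the carbonyl and the multiple bond has 8 carbons, so the parent hydride is octane.
A ketone (C=O on an internal carbon) is the principal characteristic group, giving the suffix -one.
There is one C=C double bond, indicated by the ending -ene.
Number the chain so that numbering from this end puts the carbonyl group at C-3 rather than C-6.
This places the carbonyl at C-3; the double bond between C-1 and C-2; a methyl group at C-6.
Putting it together: 6-methyloct-1-en-3-one.

6-methyloct-1-en-3-one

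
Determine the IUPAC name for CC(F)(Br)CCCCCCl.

The longest carbon chain is 7 atoms: the parent is heptane.
Choose the numbering such that the substituent locant set {1,6,6} is lower than {2,2,7} at the first point of difference.
With this numbering: a bromo group at C-6; a chloro group at C-1; a fluoro group at C-6.
Substituent prefixes are cited in alphabetical order (multiplying prefixes like di-/tri- are ignored for ordering).
The name is 6-bromo-1-chloro-6-fluoroheptane.

6-bromo-1-chloro-6-fluoroheptane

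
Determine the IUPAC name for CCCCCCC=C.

oct-1-ene

Counting along the main chain through the multiple bond gives 8 carbons: the parent is octane.
A C=C double bond in the chain gives the infix -ene-.
The numbering direction is chosen so that numbering from this end puts the double bond at C-1 rather than C-7.
With this numbering: the double bond between C-1 and C-2.
Assembling the pieces gives oct-1-ene.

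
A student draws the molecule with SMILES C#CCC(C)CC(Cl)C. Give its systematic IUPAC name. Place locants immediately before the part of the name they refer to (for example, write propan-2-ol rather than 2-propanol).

6-chloro-4-methylhept-1-yne

The longest chain bearing the multiple bond is 7 carbons long (heptane).
There is one C≡C triple bond, indicated by the ending -yne.
Number the chain so that numbering from this end puts the triple bond at C-1 rather than C-6.
That gives the triple bond between C-1 and C-2; a chloro group at C-6; a methyl group at C-4.
The substituents are ordered alphabetically, ignoring any di-/tri- multipliers.
The name is 6-chloro-4-methylhept-1-yne.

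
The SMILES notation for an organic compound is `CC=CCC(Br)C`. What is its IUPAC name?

The longest chain bearing the multiple bond is 6 carbons long (hexane).
A C=C double bond in the chain gives the infix -ene-.
Number the chain so that numbering from this end puts the double bond at C-2 rather than C-4.
That gives the double bond between C-2 and C-3; a bromo group at C-5.
The name is 5-bromohex-2-ene.

5-bromohex-2-ene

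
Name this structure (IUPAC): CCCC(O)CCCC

octan-4-ol

The longest chain bearing the –OH group is 8 carbons long (octane).
The principal characteristic group is an alcohol (–OH), named with the suffix -ol.
Number the chain so that numbering from this end puts the hydroxyl group at C-4 rather than C-5.
This places the hydroxyl at C-4.
Assembling the pieces gives octan-4-ol.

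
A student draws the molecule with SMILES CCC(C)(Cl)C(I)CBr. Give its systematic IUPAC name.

The longest carbon chain is 5 atoms: the parent is pentane.
Choose the numbering such that the substituent locant set {1,2,3,3} is lower than {3,3,4,5} at the first point of difference.
This places a bromo group at C-1; a chloro group at C-3; an iodo group at C-2; a methyl group at C-3.
Prefixes are listed alphabetically: bromo, chloro, iodo, methyl.
Assembling the pieces gives 1-bromo-3-chloro-2-iodo-3-methylpentane.

1-bromo-3-chloro-2-iodo-3-methylpentane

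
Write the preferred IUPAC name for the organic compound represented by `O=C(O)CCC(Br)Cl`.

Counting along the main chain through the –COOH group gives 4 carbons: the parent is butane.
The highest-priority functional group is a carboxylic acid (terminal –COOH), so the name ends in -oic acid.
Choose the numbering such that the carboxylic acid carbon is C-1 by definition.
That gives a bromo group at C-4; a chloro group at C-4.
The substituents are ordered alphabetically, ignoring any di-/tri- multipliers.
Assembling the pieces gives 4-bromo-4-chlorobutanoic acid.

4-bromo-4-chlorobutanoic acid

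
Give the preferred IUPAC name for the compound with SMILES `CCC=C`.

but-1-ene

The longest carbon chain that includes the multiple bond has 4 carbons, so the parent hydride is butane.
The chain contains a C=C double bond, so the unsaturation ending is -ene.
The numbering direction is chosen so that numbering from this end puts the double bond at C-1 rather than C-3.
This places the double bond between C-1 and C-2.
Putting it together: but-1-ene.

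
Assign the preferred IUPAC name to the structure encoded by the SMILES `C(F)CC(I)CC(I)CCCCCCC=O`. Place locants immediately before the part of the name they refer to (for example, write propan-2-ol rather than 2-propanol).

Counting along the main chain through the –CHO group gives 12 carbons: the parent is dodecane.
The principal characteristic group is an aldehyde (terminal –CHO), named with the suffix -al.
Number the chain so that the aldehyde carbon is C-1 by definition.
This places a fluoro group at C-12; iodo groups at C-8 and C-10.
The substituents are ordered alphabetically, ignoring any di-/tri- multipliers.
Putting it together: 12-fluoro-8,10-diiodododecanal.

12-fluoro-8,10-diiodododecanal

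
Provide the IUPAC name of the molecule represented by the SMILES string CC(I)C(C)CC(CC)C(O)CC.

The longest carbon chain that includes the –OH group has 8 carbons, so the parent hydride is octane.
The highest-priority functional group is an alcohol (–OH), so the name ends in -ol.
Number the chain so that numbering from this end puts the hydroxyl group at C-3 rather than C-6.
This places the hydroxyl at C-3; an ethyl group at C-4; an iodo group at C-7; a methyl group at C-6.
The substituents are ordered alphabetically, ignoring any di-/tri- multipliers.
Assembling the pieces gives 4-ethyl-7-iodo-6-methyloctan-3-ol.

4-ethyl-7-iodo-6-methyloctan-3-ol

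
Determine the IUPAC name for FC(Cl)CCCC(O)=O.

5-chloro-5-fluoropentanoic acid

The longest carbon chain that includes the –COOH group has 5 carbons, so the parent hydride is pentane.
The principal characteristic group is a carboxylic acid (terminal –COOH), named with the suffix -oic acid.
The numbering direction is chosen so that the carboxylic acid carbon is C-1 by definition.
That gives a chloro group at C-5; a fluoro group at C-5.
Substituent prefixes are cited in alphabetical order (multiplying prefixes like di-/tri- are ignored for ordering).
Putting it together: 5-chloro-5-fluoropentanoic acid.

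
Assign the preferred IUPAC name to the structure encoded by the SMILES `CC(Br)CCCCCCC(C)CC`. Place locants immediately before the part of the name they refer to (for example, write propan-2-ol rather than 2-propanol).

The parent chain contains 11 carbons (undecane).
Number the chain so that the substituent locant set {2,9} is lower than {3,10} at the first point of difference.
This places a bromo group at C-2; a methyl group at C-9.
Substituent prefixes are cited in alphabetical order (multiplying prefixes like di-/tri- are ignored for ordering).
Putting it together: 2-bromo-9-methylundecane.

2-bromo-9-methylundecane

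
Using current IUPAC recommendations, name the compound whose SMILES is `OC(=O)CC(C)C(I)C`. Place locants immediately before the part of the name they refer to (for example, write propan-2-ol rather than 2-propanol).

4-iodo-3-methylpentanoic acid

Counting along the main chain through the –COOH group gives 5 carbons: the parent is pentane.
The principal characteristic group is a carboxylic acid (terminal –COOH), named with the suffix -oic acid.
The numbering direction is chosen so that the carboxylic acid carbon is C-1 by definition.
That gives an iodo group at C-4; a methyl group at C-3.
Prefixes are listed alphabetically: iodo, methyl.
Putting it together: 4-iodo-3-methylpentanoic acid.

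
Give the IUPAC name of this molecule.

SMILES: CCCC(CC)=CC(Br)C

The longest carbon chain that includes the multiple bond has 7 carbons, so the parent hydride is heptane.
A C=C double bond in the chain gives the infix -ene-.
Number the chain so that numbering from this end puts the double bond at C-3 rather than C-4.
With this numbering: the double bond between C-3 and C-4; a bromo group at C-2; an ethyl group at C-4.
Prefixes are listed alphabetically: bromo, ethyl.
Putting it together: 2-bromo-4-ethylhept-3-ene.

2-bromo-4-ethylhept-3-ene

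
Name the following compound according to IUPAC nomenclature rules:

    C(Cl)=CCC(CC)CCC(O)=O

7-chloro-4-ethylhept-6-enoic acid

The longest carbon chain that includes the –COOH group and the multiple bond has 7 carbons, so the parent hydride is heptane.
A carboxylic acid (terminal –COOH) is the principal characteristic group, giving the suffix -oic acid.
There is one C=C double bond, indicated by the ending -ene.
Choose the numbering such that the carboxylic acid carbon is C-1 by definition.
With this numbering: the double bond between C-6 and C-7; a chloro group at C-7; an ethyl group at C-4.
Prefixes are listed alphabetically: chloro, ethyl.
The name is 7-chloro-4-ethylhept-6-enoic acid.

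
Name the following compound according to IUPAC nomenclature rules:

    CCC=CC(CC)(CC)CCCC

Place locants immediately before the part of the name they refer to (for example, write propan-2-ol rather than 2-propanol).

5,5-diethylnon-3-ene

The longest carbon chain that includes the multiple bond has 9 carbons, so the parent hydride is nonane.
A C=C double bond in the chain gives the infix -ene-.
The numbering direction is chosen so that numbering from this end puts the double bond at C-3 rather than C-6.
That gives the double bond between C-3 and C-4; two ethyl groups at C-5.
The name is 5,5-diethylnon-3-ene.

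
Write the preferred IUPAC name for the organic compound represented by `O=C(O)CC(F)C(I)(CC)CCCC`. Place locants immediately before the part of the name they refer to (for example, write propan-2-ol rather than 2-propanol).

4-ethyl-3-fluoro-4-iodooctanoic acid

Counting along the main chain through the –COOH group gives 8 carbons: the parent is octane.
The highest-priority functional group is a carboxylic acid (terminal –COOH), so the name ends in -oic acid.
Number the chain so that the carboxylic acid carbon is C-1 by definition.
This places an ethyl group at C-4; a fluoro group at C-3; an iodo group at C-4.
Substituent prefixes are cited in alphabetical order (multiplying prefixes like di-/tri- are ignored for ordering).
Assembling the pieces gives 4-ethyl-3-fluoro-4-iodooctanoic acid.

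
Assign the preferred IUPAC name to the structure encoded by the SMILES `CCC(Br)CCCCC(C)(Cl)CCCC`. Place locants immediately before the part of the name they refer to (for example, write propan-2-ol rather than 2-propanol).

The longest continuous carbon chain has 12 atoms, so the parent hydride is dodecane.
Choose the numbering such that the substituent locant set {3,8,8} is lower than {5,5,10} at the first point of difference.
That gives a bromo group at C-3; a chloro group at C-8; a methyl group at C-8.
Prefixes are listed alphabetically: bromo, chloro, methyl.
The name is 3-bromo-8-chloro-8-methyldodecane.

3-bromo-8-chloro-8-methyldodecane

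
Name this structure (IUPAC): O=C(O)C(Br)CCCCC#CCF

The longest chain bearing the –COOH group and the multiple bond is 9 carbons long (nonane).
The principal characteristic group is a carboxylic acid (terminal –COOH), named with the suffix -oic acid.
There is one C≡C triple bond, indicated by the ending -yne.
The numbering direction is chosen so that the carboxylic acid carbon is C-1 by definition.
That gives the triple bond between C-7 and C-8; a bromo group at C-2; a fluoro group at C-9.
The substituents are ordered alphabetically, ignoring any di-/tri- multipliers.
The name is 2-bromo-9-fluoronon-7-ynoic acid.

2-bromo-9-fluoronon-7-ynoic acid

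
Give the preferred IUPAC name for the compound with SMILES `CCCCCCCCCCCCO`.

dodecan-1-ol

Counting along the main chain through the –OH group gives 12 carbons: the parent is dodecane.
The principal characteristic group is an alcohol (–OH), named with the suffix -ol.
Number the chain so that numbering from this end puts the hydroxyl group at C-1 rather than C-12.
That gives the hydroxyl at C-1.
Assembling the pieces gives dodecan-1-ol.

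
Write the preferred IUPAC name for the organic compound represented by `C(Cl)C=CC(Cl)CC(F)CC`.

1,4-dichloro-6-fluorooct-2-ene

Counting along the main chain through the multiple bond gives 8 carbons: the parent is octane.
A C=C double bond in the chain gives the infix -ene-.
Number the chain so that numbering from this end puts the double bond at C-2 rather than C-6.
With this numbering: the double bond between C-2 and C-3; chloro groups at C-1 and C-4; a fluoro group at C-6.
Prefixes are listed alphabetically: chloro, fluoro.
Putting it together: 1,4-dichloro-6-fluorooct-2-ene.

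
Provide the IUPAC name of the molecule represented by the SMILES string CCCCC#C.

The longest carbon chain that includes the multiple bond has 6 carbons, so the parent hydride is hexane.
There is one C≡C triple bond, indicated by the ending -yne.
Choose the numbering such that numbering from this end puts the triple bond at C-1 rather than C-5.
With this numbering: the triple bond between C-1 and C-2.
Assembling the pieces gives hex-1-yne.

hex-1-yne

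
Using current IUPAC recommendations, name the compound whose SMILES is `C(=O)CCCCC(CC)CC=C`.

Counting along the main chain through the –CHO group and the multiple bond gives 9 carbons: the parent is nonane.
An aldehyde (terminal –CHO) is the principal characteristic group, giving the suffix -al.
There is one C=C double bond, indicated by the ending -ene.
The numbering direction is chosen so that the aldehyde carbon is C-1 by definition.
This places the double bond between C-8 and C-9; an ethyl group at C-6.
The name is 6-ethylnon-8-enal.

6-ethylnon-8-enal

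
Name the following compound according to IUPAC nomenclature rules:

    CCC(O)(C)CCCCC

3-methyloctan-3-ol

The longest carbon chain that includes the –OH group has 8 carbons, so the parent hydride is octane.
The principal characteristic group is an alcohol (–OH), named with the suffix -ol.
The numbering direction is chosen so that numbering from this end puts the hydroxyl group at C-3 rather than C-6.
That gives the hydroxyl at C-3; a methyl group at C-3.
Assembling the pieces gives 3-methyloctan-3-ol.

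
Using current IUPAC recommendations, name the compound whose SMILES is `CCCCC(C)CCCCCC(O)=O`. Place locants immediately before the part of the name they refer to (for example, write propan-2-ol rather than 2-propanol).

7-methylundecanoic acid

The longest chain bearing the –COOH group is 11 carbons long (undecane).
A carboxylic acid (terminal –COOH) is the principal characteristic group, giving the suffix -oic acid.
Number the chain so that the carboxylic acid carbon is C-1 by definition.
With this numbering: a methyl group at C-7.
The name is 7-methylundecanoic acid.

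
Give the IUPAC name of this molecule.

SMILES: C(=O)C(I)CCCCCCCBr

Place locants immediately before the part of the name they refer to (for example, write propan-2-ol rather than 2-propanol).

The longest chain bearing the –CHO group is 9 carbons long (nonane).
The principal characteristic group is an aldehyde (terminal –CHO), named with the suffix -al.
Choose the numbering such that the aldehyde carbon is C-1 by definition.
With this numbering: a bromo group at C-9; an iodo group at C-2.
The substituents are ordered alphabetically, ignoring any di-/tri- multipliers.
Putting it together: 9-bromo-2-iodononanal.

9-bromo-2-iodononanal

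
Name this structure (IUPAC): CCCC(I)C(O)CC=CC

The longest carbon chain that includes the –OH group and the multiple bond has 9 carbons, so the parent hydride is nonane.
The principal characteristic group is an alcohol (–OH), named with the suffix -ol.
There is one C=C double bond, indicated by the ending -ene.
Choose the numbering such that numbering from this end puts the double bond at C-2 rather than C-7.
That gives the hydroxyl at C-5; the double bond between C-2 and C-3; an iodo group at C-6.
The name is 6-iodonon-2-en-5-ol.

6-iodonon-2-en-5-ol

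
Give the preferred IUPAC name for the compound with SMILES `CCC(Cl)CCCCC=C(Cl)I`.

The longest carbon chain that includes the multiple bond has 9 carbons, so the parent hydride is nonane.
The chain contains a C=C double bond, so the unsaturation ending is -ene.
Number the chain so that numbering from this end puts the double bond at C-1 rather than C-8.
With this numbering: the double bond between C-1 and C-2; chloro groups at C-1 and C-7; an iodo group at C-1.
Substituent prefixes are cited in alphabetical order (multiplying prefixes like di-/tri- are ignored for ordering).
The name is 1,7-dichloro-1-iodonon-1-ene.

1,7-dichloro-1-iodonon-1-ene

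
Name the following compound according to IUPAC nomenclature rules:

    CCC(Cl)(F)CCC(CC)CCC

The parent chain contains 9 carbons (nonane).
The numbering direction is chosen so that the substituent locant set {3,3,6} is lower than {4,7,7} at the first point of difference.
This places a chloro group at C-3; an ethyl group at C-6; a fluoro group at C-3.
Substituent prefixes are cited in alphabetical order (multiplying prefixes like di-/tri- are ignored for ordering).
The name is 3-chloro-6-ethyl-3-fluorononane.

3-chloro-6-ethyl-3-fluorononane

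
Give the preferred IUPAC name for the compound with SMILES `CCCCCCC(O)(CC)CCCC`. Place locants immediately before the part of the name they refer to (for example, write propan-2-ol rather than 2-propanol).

The longest carbon chain that includes the –OH group has 11 carbons, so the parent hydride is undecane.
The principal characteristic group is an alcohol (–OH), named with the suffix -ol.
The numbering direction is chosen so that numbering from this end puts the hydroxyl group at C-5 rather than C-7.
With this numbering: the hydroxyl at C-5; an ethyl group at C-5.
Putting it together: 5-ethylundecan-5-ol.

5-ethylundecan-5-ol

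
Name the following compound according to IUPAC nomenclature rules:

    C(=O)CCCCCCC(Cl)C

8-chlorononanal

The longest carbon chain that includes the –CHO group has 9 carbons, so the parent hydride is nonane.
The highest-priority functional group is an aldehyde (terminal –CHO), so the name ends in -al.
Number the chain so that the aldehyde carbon is C-1 by definition.
With this numbering: a chloro group at C-8.
Putting it together: 8-chlorononanal.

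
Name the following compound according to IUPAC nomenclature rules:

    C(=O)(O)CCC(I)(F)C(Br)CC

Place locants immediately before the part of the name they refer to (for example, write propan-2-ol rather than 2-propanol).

5-bromo-4-fluoro-4-iodoheptanoic acid

Counting along the main chain through the –COOH group gives 7 carbons: the parent is heptane.
The highest-priority functional group is a carboxylic acid (terminal –COOH), so the name ends in -oic acid.
The numbering direction is chosen so that the carboxylic acid carbon is C-1 by definition.
With this numbering: a bromo group at C-5; a fluoro group at C-4; an iodo group at C-4.
Prefixes are listed alphabetically: bromo, fluoro, iodo.
Assembling the pieces gives 5-bromo-4-fluoro-4-iodoheptanoic acid.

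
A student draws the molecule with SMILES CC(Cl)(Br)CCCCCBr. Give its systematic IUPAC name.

The parent chain contains 7 carbons (heptane).
Number the chain so that the substituent locant set {1,6,6} is lower than {2,2,7} at the first point of difference.
This places bromo groups at C-1 and C-6; a chloro group at C-6.
The substituents are ordered alphabetically, ignoring any di-/tri- multipliers.
Assembling the pieces gives 1,6-dibromo-6-chloroheptane.

1,6-dibromo-6-chloroheptane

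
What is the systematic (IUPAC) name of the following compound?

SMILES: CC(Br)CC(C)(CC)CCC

The parent chain contains 7 carbons (heptane).
The numbering direction is chosen so that the substituent locant set {2,4,4} is lower than {4,4,6} at the first point of difference.
That gives a bromo group at C-2; an ethyl group at C-4; a methyl group at C-4.
The substituents are ordered alphabetically, ignoring any di-/tri- multipliers.
The name is 2-bromo-4-ethyl-4-methylheptane.

2-bromo-4-ethyl-4-methylheptane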